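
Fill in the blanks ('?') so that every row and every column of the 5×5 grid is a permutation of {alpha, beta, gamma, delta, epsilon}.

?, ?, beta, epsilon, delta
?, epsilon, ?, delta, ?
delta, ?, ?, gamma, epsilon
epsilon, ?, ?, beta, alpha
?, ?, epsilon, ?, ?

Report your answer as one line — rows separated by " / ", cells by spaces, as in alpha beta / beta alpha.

gamma alpha beta epsilon delta / alpha epsilon gamma delta beta / delta beta alpha gamma epsilon / epsilon gamma delta beta alpha / beta delta epsilon alpha gamma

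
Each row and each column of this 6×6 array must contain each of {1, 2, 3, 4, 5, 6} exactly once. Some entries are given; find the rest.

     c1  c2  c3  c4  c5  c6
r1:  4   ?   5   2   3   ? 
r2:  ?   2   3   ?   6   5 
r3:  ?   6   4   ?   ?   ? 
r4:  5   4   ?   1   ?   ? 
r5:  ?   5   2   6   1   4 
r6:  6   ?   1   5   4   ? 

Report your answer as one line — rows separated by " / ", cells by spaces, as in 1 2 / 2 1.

4 1 5 2 3 6 / 1 2 3 4 6 5 / 2 6 4 3 5 1 / 5 4 6 1 2 3 / 3 5 2 6 1 4 / 6 3 1 5 4 2

(r1,c2) = 1
(r1,c6) = 6
(r2,c1) = 1
(r2,c4) = 4
(r3,c4) = 3
(r4,c3) = 6
(r4,c5) = 2
(r4,c6) = 3
(r5,c1) = 3
(r6,c2) = 3
(r6,c6) = 2
(r3,c1) = 2
(r3,c5) = 5
(r3,c6) = 1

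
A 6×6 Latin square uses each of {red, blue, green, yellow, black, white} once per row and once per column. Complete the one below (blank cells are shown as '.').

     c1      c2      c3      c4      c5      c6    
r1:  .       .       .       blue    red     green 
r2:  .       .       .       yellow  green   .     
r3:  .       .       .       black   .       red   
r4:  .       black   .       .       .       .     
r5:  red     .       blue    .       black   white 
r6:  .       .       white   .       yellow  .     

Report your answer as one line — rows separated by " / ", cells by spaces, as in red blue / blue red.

black white yellow blue red green / white red black yellow green blue / yellow blue green black white red / green black red white blue yellow / red yellow blue green black white / blue green white red yellow black

(r5,c4) = green
(r6,c4) = red
(r4,c4) = white
(r4,c5) = blue
(r4,c6) = yellow
(r5,c2) = yellow
(r1,c2) = white
(r3,c5) = white
(r4,c1) = green
(r4,c3) = red
(r2,c3) = black
(r2,c6) = blue
(r6,c6) = black
(r1,c3) = yellow
(r2,c1) = white
(r2,c2) = red
(r3,c3) = green
(r6,c1) = blue
(r6,c2) = green
(r1,c1) = black
(r3,c1) = yellow
(r3,c2) = blue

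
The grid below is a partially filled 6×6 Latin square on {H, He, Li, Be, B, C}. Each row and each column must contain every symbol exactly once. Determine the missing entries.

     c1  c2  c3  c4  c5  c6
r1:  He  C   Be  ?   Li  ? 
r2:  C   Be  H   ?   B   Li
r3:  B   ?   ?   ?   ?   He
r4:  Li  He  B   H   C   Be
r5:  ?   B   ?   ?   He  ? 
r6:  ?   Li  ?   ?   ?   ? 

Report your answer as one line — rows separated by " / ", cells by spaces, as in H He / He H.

He C Be B Li H / C Be H He B Li / B H C Li Be He / Li He B H C Be / H B Li Be He C / Be Li He C H B

(r1,c4) = B
(r1,c6) = H
(r2,c4) = He
(r3,c2) = H
(r3,c5) = Be
(r5,c6) = C
(r6,c5) = H
(r6,c6) = B
(r5,c3) = Li
(r5,c4) = Be
(r6,c1) = Be
(r6,c4) = C
(r3,c3) = C
(r3,c4) = Li
(r5,c1) = H
(r6,c3) = He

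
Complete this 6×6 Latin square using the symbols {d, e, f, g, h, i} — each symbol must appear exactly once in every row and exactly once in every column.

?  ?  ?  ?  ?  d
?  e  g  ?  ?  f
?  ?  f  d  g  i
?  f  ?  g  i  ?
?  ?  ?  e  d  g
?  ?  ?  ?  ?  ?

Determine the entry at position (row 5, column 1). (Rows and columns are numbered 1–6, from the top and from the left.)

f

At row 2, column 5: row 2 has {e,f,g}; column 5 has {d,g,i}; that leaves h.
At row 3, column 2: row 3 has {d,f,g,i}; column 2 has {e,f}; that leaves h.
At row 5, column 2: row 5 has {d,e,g}; column 2 has {e,f,h}; that leaves i.
At row 5, column 3: row 5 has {d,e,g,i}; column 3 has {f,g}; that leaves h.
At row 1, column 2: row 1 has {d}; column 2 has {e,f,h,i}; that leaves g.
At row 2, column 4: row 2 has {e,f,g,h}; column 4 has {d,e,g}; that leaves i.
At row 3, column 1: row 3 has {d,f,g,h,i}; column 1 is empty so far; that leaves e.
At row 5, column 1: row 5 has {d,e,g,h,i}; column 1 has {e}; that leaves f.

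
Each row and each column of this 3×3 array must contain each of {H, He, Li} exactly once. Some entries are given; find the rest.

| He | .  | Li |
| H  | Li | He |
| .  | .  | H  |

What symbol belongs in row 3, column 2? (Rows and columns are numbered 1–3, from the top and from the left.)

(r1,c2) = H
(r3,c1) = Li
(r3,c2) = He

He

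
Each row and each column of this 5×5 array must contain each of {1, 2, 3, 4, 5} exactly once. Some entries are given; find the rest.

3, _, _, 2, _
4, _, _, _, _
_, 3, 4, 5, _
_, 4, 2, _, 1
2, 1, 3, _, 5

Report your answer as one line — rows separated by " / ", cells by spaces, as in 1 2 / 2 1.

(r1,c2) = 5
(r1,c3) = 1
(r1,c5) = 4
(r2,c2) = 2
(r2,c3) = 5
(r2,c5) = 3
(r3,c1) = 1
(r3,c5) = 2
(r4,c1) = 5
(r4,c4) = 3
(r5,c4) = 4
(r2,c4) = 1

3 5 1 2 4 / 4 2 5 1 3 / 1 3 4 5 2 / 5 4 2 3 1 / 2 1 3 4 5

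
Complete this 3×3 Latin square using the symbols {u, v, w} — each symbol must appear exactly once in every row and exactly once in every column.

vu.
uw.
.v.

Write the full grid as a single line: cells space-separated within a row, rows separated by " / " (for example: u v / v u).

(r1,c3): row 1 has {u,v}; column 3 is empty so far, so it must be w.
(r2,c3): row 2 has {u,w}; column 3 has {w}, so it must be v.
(r3,c1): row 3 has {v}; column 1 has {u,v}, so it must be w.
(r3,c3): row 3 has {v,w}; column 3 has {v,w}, so it must be u.

v u w / u w v / w v u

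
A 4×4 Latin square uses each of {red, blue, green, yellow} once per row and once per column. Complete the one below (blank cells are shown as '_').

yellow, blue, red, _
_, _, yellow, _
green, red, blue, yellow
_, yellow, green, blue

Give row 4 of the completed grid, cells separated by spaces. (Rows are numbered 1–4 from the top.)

row 1 has {red,blue,yellow}; column 4 has {blue,yellow} — only green is left for (r1,c4).
row 2 has {yellow}; column 2 has {red,blue,yellow} — only green is left for (r2,c2).
row 2 has {green,yellow}; column 4 has {blue,green,yellow} — only red is left for (r2,c4).
row 4 has {blue,green,yellow}; column 1 has {green,yellow} — only red is left for (r4,c1).

red yellow green blue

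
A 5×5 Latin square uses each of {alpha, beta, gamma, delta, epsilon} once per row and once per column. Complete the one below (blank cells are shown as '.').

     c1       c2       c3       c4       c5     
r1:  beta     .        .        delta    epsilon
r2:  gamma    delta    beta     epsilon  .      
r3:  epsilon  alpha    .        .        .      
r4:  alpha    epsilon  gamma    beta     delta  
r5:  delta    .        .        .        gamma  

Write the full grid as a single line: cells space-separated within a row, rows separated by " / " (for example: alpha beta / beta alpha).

beta gamma alpha delta epsilon / gamma delta beta epsilon alpha / epsilon alpha delta gamma beta / alpha epsilon gamma beta delta / delta beta epsilon alpha gamma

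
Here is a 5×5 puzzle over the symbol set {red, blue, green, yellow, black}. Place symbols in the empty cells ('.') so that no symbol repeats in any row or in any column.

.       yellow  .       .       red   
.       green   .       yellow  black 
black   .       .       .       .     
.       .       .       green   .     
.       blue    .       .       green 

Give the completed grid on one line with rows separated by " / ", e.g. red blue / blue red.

green yellow blue black red / blue green red yellow black / black red green blue yellow / red black yellow green blue / yellow blue black red green

Cell (r3,c2): row 3 has {black}; column 2 has {blue,green,yellow} → red.
Cell (r3,c4): row 3 has {red,black}; column 4 has {green,yellow} → blue.
Cell (r3,c5): row 3 has {red,blue,black}; column 5 has {red,green,black} → yellow.
Cell (r4,c2): row 4 has {green}; column 2 has {red,blue,green,yellow} → black.
Cell (r4,c5): row 4 has {green,black}; column 5 has {red,green,yellow,black} → blue.
Cell (r1,c4): row 1 has {red,yellow}; column 4 has {blue,green,yellow} → black.
Cell (r3,c3): row 3 has {red,blue,yellow,black}; column 3 is empty so far → green.
Cell (r5,c4): row 5 has {blue,green}; column 4 has {blue,green,yellow,black} → red.
Cell (r1,c3): row 1 has {red,yellow,black}; column 3 has {green} → blue.
Cell (r2,c3): row 2 has {green,yellow,black}; column 3 has {blue,green} → red.
Cell (r4,c3): row 4 has {blue,green,black}; column 3 has {red,blue,green} → yellow.
Cell (r5,c1): row 5 has {red,blue,green}; column 1 has {black} → yellow.
Cell (r5,c3): row 5 has {red,blue,green,yellow}; column 3 has {red,blue,green,yellow} → black.
Cell (r1,c1): row 1 has {red,blue,yellow,black}; column 1 has {yellow,black} → green.
Cell (r2,c1): row 2 has {red,green,yellow,black}; column 1 has {green,yellow,black} → blue.
Cell (r4,c1): row 4 has {blue,green,yellow,black}; column 1 has {blue,green,yellow,black} → red.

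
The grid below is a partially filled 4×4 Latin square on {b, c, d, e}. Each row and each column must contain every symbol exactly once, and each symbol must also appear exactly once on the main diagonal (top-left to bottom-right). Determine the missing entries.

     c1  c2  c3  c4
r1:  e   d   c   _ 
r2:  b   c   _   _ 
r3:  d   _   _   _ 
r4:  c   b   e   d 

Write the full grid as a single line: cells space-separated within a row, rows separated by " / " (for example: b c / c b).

row 1 has {c,d,e}; column 4 has {d} — only b is left for (r1,c4).
row 2 has {b,c}; column 3 has {c,e} — only d is left for (r2,c3).
row 2 has {b,c,d}; column 4 has {b,d} — only e is left for (r2,c4).
row 3 has {d}; column 2 has {b,c,d} — only e is left for (r3,c2).
row 3 has {d,e}; column 3 has {c,d,e}; the diagonal has {c,d,e} — only b is left for (r3,c3).
row 3 has {b,d,e}; column 4 has {b,d,e} — only c is left for (r3,c4).

e d c b / b c d e / d e b c / c b e d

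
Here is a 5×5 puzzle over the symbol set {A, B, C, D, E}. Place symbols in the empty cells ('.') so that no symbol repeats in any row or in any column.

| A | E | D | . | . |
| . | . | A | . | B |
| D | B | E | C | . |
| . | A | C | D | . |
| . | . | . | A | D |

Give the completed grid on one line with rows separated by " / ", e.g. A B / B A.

A E D B C / C D A E B / D B E C A / B A C D E / E C B A D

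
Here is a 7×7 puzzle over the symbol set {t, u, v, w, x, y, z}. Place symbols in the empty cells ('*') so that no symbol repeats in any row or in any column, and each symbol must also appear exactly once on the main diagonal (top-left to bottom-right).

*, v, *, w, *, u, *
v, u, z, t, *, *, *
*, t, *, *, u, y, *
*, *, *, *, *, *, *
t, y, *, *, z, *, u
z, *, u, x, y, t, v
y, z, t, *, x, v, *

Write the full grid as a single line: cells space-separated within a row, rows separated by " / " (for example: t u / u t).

x v y w t u z / v u z t w x y / w t v z u y x / u x w y v z t / t y x v z w u / z w u x y t v / y z t u x v w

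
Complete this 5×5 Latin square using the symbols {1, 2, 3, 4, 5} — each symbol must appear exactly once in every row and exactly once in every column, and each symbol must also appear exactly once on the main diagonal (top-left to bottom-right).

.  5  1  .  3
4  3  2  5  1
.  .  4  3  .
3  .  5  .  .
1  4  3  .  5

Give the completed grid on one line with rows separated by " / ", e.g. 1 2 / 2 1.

2 5 1 4 3 / 4 3 2 5 1 / 5 1 4 3 2 / 3 2 5 1 4 / 1 4 3 2 5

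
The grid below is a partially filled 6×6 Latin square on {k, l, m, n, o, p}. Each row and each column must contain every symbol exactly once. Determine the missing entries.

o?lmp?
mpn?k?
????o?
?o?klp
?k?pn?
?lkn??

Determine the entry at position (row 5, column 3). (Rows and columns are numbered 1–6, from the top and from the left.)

row 1 has {l,m,o,p}; column 2 has {k,l,o,p} — only n is left for (r1,c2).
row 1 has {l,m,n,o,p}; column 6 has {p} — only k is left for (r1,c6).
row 3 has {o}; column 2 has {k,l,n,o,p} — only m is left for (r3,c2).
row 3 has {m,o}; column 3 has {k,l,n} — only p is left for (r3,c3).
row 3 has {m,o,p}; column 4 has {k,m,n,p} — only l is left for (r3,c4).
row 3 has {l,m,o,p}; column 6 has {k,p} — only n is left for (r3,c6).
row 4 has {k,l,o,p}; column 1 has {m,o} — only n is left for (r4,c1).
row 4 has {k,l,n,o,p}; column 3 has {k,l,n,p} — only m is left for (r4,c3).
row 5 has {k,n,p}; column 1 has {m,n,o} — only l is left for (r5,c1).
row 5 has {k,l,n,p}; column 3 has {k,l,m,n,p} — only o is left for (r5,c3).

o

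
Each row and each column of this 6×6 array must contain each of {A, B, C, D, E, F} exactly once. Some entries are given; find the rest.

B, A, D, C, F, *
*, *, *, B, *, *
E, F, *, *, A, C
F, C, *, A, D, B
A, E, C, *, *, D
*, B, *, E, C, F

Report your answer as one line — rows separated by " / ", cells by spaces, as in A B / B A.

B A D C F E / C D F B E A / E F B D A C / F C E A D B / A E C F B D / D B A E C F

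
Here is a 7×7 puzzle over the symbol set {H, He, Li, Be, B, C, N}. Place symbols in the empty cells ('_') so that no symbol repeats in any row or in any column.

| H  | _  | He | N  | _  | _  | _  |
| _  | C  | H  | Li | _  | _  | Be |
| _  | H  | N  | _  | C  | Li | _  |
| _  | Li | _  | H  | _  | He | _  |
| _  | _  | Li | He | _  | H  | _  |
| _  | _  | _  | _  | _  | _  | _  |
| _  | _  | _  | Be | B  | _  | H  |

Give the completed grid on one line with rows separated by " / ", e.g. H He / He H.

(r3,c4) = B
(r3,c7) = He
(r6,c4) = C
(r7,c3) = C
(r7,c6) = N
(r2,c6) = B
(r3,c1) = Be
(r6,c6) = Be
(r7,c2) = He
(r1,c6) = C
(r6,c3) = B
(r7,c1) = Li
(r4,c3) = Be
(r4,c5) = N
(r5,c5) = Be
(r6,c2) = N
(r6,c7) = Li
(r1,c5) = Li
(r1,c7) = B
(r2,c5) = He
(r4,c7) = C
(r5,c2) = B
(r5,c7) = N
(r6,c1) = He
(r6,c5) = H
(r1,c2) = Be
(r2,c1) = N
(r4,c1) = B
(r5,c1) = C

H Be He N Li C B / N C H Li He B Be / Be H N B C Li He / B Li Be H N He C / C B Li He Be H N / He N B C H Be Li / Li He C Be B N H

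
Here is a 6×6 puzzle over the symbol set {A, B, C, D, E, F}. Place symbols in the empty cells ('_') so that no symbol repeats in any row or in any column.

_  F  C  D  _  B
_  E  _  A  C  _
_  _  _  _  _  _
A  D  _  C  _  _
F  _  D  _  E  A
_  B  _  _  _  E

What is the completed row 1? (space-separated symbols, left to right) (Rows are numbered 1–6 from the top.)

E F C D A B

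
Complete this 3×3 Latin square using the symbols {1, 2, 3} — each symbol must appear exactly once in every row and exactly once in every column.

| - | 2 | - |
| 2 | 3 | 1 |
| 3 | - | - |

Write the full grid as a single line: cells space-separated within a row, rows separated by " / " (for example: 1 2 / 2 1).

1 2 3 / 2 3 1 / 3 1 2

row 1 has {2}; column 1 has {2,3} — only 1 is left for (r1,c1).
row 1 has {1,2}; column 3 has {1} — only 3 is left for (r1,c3).
row 3 has {3}; column 2 has {2,3} — only 1 is left for (r3,c2).
row 3 has {1,3}; column 3 has {1,3} — only 2 is left for (r3,c3).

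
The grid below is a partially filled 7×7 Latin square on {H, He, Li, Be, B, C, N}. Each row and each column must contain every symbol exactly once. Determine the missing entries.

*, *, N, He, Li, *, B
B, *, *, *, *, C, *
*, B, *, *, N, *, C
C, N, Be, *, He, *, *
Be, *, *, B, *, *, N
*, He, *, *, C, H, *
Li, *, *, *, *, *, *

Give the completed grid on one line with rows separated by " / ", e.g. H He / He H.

(r1,c1) = H
(r1,c6) = Be
(r3,c1) = He
(r3,c6) = Li
(r4,c6) = B
(r5,c5) = H
(r5,c6) = He
(r6,c1) = N
(r7,c6) = N
(r1,c2) = C
(r2,c5) = Be
(r3,c3) = H
(r3,c4) = Be
(r5,c2) = Li
(r5,c3) = C
(r6,c4) = Li
(r6,c7) = Be
(r7,c5) = B
(r2,c2) = H
(r2,c4) = N
(r4,c4) = H
(r4,c7) = Li
(r6,c3) = B
(r7,c2) = Be
(r7,c3) = He
(r7,c4) = C
(r7,c7) = H
(r2,c3) = Li
(r2,c7) = He

H C N He Li Be B / B H Li N Be C He / He B H Be N Li C / C N Be H He B Li / Be Li C B H He N / N He B Li C H Be / Li Be He C B N H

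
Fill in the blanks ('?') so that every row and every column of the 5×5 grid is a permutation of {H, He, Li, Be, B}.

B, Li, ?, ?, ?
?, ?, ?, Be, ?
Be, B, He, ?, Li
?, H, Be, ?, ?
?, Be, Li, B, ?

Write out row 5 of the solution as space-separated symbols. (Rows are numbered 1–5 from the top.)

H Be Li B He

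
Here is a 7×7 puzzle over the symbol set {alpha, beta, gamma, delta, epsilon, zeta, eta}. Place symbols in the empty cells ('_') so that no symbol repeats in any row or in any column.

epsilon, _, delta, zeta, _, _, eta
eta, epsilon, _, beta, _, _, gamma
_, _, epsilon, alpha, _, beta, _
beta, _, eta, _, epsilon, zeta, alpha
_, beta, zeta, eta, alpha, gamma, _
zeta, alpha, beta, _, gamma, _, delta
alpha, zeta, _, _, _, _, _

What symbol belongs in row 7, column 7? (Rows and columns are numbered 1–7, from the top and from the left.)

beta

At row 1, column 2: row 1 has {delta,epsilon,zeta,eta}; column 2 has {alpha,beta,epsilon,zeta}; that leaves gamma.
At row 1, column 5: row 1 has {gamma,delta,epsilon,zeta,eta}; column 5 has {alpha,gamma,epsilon}; that leaves beta.
At row 1, column 6: row 1 has {beta,gamma,delta,epsilon,zeta,eta}; column 6 has {beta,gamma,zeta}; that leaves alpha.
At row 2, column 3: row 2 has {beta,gamma,epsilon,eta}; column 3 has {beta,delta,epsilon,zeta,eta}; that leaves alpha.
At row 2, column 6: row 2 has {alpha,beta,gamma,epsilon,eta}; column 6 has {alpha,beta,gamma,zeta}; that leaves delta.
At row 3, column 7: row 3 has {alpha,beta,epsilon}; column 7 has {alpha,gamma,delta,eta}; that leaves zeta.
At row 4, column 2: row 4 has {alpha,beta,epsilon,zeta,eta}; column 2 has {alpha,beta,gamma,epsilon,zeta}; that leaves delta.
At row 4, column 4: row 4 has {alpha,beta,delta,epsilon,zeta,eta}; column 4 has {alpha,beta,zeta,eta}; that leaves gamma.
At row 5, column 1: row 5 has {alpha,beta,gamma,zeta,eta}; column 1 has {alpha,beta,epsilon,zeta,eta}; that leaves delta.
At row 5, column 7: row 5 has {alpha,beta,gamma,delta,zeta,eta}; column 7 has {alpha,gamma,delta,zeta,eta}; that leaves epsilon.
At row 6, column 4: row 6 has {alpha,beta,gamma,delta,zeta}; column 4 has {alpha,beta,gamma,zeta,eta}; that leaves epsilon.
At row 6, column 6: row 6 has {alpha,beta,gamma,delta,epsilon,zeta}; column 6 has {alpha,beta,gamma,delta,zeta}; that leaves eta.
At row 7, column 3: row 7 has {alpha,zeta}; column 3 has {alpha,beta,delta,epsilon,zeta,eta}; that leaves gamma.
At row 7, column 4: row 7 has {alpha,gamma,zeta}; column 4 has {alpha,beta,gamma,epsilon,zeta,eta}; that leaves delta.
At row 7, column 5: row 7 has {alpha,gamma,delta,zeta}; column 5 has {alpha,beta,gamma,epsilon}; that leaves eta.
At row 7, column 6: row 7 has {alpha,gamma,delta,zeta,eta}; column 6 has {alpha,beta,gamma,delta,zeta,eta}; that leaves epsilon.
At row 7, column 7: row 7 has {alpha,gamma,delta,epsilon,zeta,eta}; column 7 has {alpha,gamma,delta,epsilon,zeta,eta}; that leaves beta.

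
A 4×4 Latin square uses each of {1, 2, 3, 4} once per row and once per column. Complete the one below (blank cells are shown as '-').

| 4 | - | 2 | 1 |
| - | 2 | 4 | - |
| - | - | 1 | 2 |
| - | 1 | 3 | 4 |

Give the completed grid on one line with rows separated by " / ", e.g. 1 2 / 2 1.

4 3 2 1 / 1 2 4 3 / 3 4 1 2 / 2 1 3 4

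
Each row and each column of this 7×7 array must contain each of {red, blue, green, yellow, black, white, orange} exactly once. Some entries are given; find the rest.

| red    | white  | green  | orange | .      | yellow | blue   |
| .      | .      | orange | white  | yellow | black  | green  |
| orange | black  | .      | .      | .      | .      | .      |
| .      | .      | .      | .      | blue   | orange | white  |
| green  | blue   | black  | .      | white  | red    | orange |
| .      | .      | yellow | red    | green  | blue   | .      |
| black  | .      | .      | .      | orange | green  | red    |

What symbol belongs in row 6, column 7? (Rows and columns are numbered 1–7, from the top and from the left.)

black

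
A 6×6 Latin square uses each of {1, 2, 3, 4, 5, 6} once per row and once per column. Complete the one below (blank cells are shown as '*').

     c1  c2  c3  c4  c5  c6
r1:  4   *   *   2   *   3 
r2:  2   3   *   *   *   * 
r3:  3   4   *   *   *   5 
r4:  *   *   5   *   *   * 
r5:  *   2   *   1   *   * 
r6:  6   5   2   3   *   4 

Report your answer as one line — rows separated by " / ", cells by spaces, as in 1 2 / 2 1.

(r3,c4) = 6
(r4,c1) = 1
(r4,c2) = 6
(r4,c4) = 4
(r4,c6) = 2
(r5,c1) = 5
(r5,c6) = 6
(r6,c5) = 1
(r1,c2) = 1
(r1,c3) = 6
(r1,c5) = 5
(r2,c4) = 5
(r2,c6) = 1
(r3,c3) = 1
(r3,c5) = 2
(r4,c5) = 3
(r5,c5) = 4
(r2,c3) = 4
(r2,c5) = 6
(r5,c3) = 3

4 1 6 2 5 3 / 2 3 4 5 6 1 / 3 4 1 6 2 5 / 1 6 5 4 3 2 / 5 2 3 1 4 6 / 6 5 2 3 1 4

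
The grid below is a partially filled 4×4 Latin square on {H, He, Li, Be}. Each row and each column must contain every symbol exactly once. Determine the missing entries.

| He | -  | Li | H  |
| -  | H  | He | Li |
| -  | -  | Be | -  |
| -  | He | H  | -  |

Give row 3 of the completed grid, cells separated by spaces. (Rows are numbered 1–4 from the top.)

H Li Be He

(r1,c2) = Be
(r2,c1) = Be
(r3,c2) = Li
(r3,c4) = He
(r4,c1) = Li
(r4,c4) = Be
(r3,c1) = H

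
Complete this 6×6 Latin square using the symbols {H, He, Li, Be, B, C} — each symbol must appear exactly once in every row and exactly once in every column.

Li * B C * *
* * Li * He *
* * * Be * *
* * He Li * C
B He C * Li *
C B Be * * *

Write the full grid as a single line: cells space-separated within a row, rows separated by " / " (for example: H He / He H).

Li H B C Be He / Be C Li B He H / He Li H Be C B / H Be He Li B C / B He C H Li Be / C B Be He H Li

Cell (r3,c3): row 3 has {Be}; column 3 has {He,Li,Be,B,C} → H.
Cell (r5,c4): row 5 has {He,Li,B,C}; column 4 has {Li,Be,C} → H.
Cell (r5,c6): row 5 has {H,He,Li,B,C}; column 6 has {C} → Be.
Cell (r6,c4): row 6 has {Be,B,C}; column 4 has {H,Li,Be,C} → He.
Cell (r6,c5): row 6 has {He,Be,B,C}; column 5 has {He,Li} → H.
Cell (r6,c6): row 6 has {H,He,Be,B,C}; column 6 has {Be,C} → Li.
Cell (r1,c5): row 1 has {Li,B,C}; column 5 has {H,He,Li} → Be.
Cell (r2,c4): row 2 has {He,Li}; column 4 has {H,He,Li,Be,C} → B.
Cell (r2,c6): row 2 has {He,Li,B}; column 6 has {Li,Be,C} → H.
Cell (r3,c1): row 3 has {H,Be}; column 1 has {Li,B,C} → He.
Cell (r3,c6): row 3 has {H,He,Be}; column 6 has {H,Li,Be,C} → B.
Cell (r4,c5): row 4 has {He,Li,C}; column 5 has {H,He,Li,Be} → B.
Cell (r1,c2): row 1 has {Li,Be,B,C}; column 2 has {He,B} → H.
Cell (r1,c6): row 1 has {H,Li,Be,B,C}; column 6 has {H,Li,Be,B,C} → He.
Cell (r2,c1): row 2 has {H,He,Li,B}; column 1 has {He,Li,B,C} → Be.
Cell (r2,c2): row 2 has {H,He,Li,Be,B}; column 2 has {H,He,B} → C.
Cell (r3,c2): row 3 has {H,He,Be,B}; column 2 has {H,He,B,C} → Li.
Cell (r3,c5): row 3 has {H,He,Li,Be,B}; column 5 has {H,He,Li,Be,B} → C.
Cell (r4,c1): row 4 has {He,Li,B,C}; column 1 has {He,Li,Be,B,C} → H.
Cell (r4,c2): row 4 has {H,He,Li,B,C}; column 2 has {H,He,Li,B,C} → Be.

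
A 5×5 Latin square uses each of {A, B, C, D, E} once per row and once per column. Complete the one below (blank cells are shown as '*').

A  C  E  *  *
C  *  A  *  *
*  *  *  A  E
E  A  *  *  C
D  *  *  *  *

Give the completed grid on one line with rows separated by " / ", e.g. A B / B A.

A C E D B / C B A E D / B D C A E / E A D B C / D E B C A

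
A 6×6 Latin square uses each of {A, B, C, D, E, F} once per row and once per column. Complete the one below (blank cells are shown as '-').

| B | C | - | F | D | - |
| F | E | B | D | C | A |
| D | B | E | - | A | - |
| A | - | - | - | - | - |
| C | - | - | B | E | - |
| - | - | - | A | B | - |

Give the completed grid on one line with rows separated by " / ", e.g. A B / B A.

row 1 has {B,C,D,F}; column 3 has {B,E} — only A is left for (r1,c3).
row 1 has {A,B,C,D,F}; column 6 has {A} — only E is left for (r1,c6).
row 3 has {A,B,D,E}; column 4 has {A,B,D,F} — only C is left for (r3,c4).
row 3 has {A,B,C,D,E}; column 6 has {A,E} — only F is left for (r3,c6).
row 4 has {A}; column 4 has {A,B,C,D,F} — only E is left for (r4,c4).
row 4 has {A,E}; column 5 has {A,B,C,D,E} — only F is left for (r4,c5).
row 5 has {B,C,E}; column 6 has {A,E,F} — only D is left for (r5,c6).
row 6 has {A,B}; column 1 has {A,B,C,D,F} — only E is left for (r6,c1).
row 6 has {A,B,E}; column 6 has {A,D,E,F} — only C is left for (r6,c6).
row 4 has {A,E,F}; column 2 has {B,C,E} — only D is left for (r4,c2).
row 4 has {A,D,E,F}; column 3 has {A,B,E} — only C is left for (r4,c3).
row 4 has {A,C,D,E,F}; column 6 has {A,C,D,E,F} — only B is left for (r4,c6).
row 5 has {B,C,D,E}; column 3 has {A,B,C,E} — only F is left for (r5,c3).
row 6 has {A,B,C,E}; column 2 has {B,C,D,E} — only F is left for (r6,c2).
row 6 has {A,B,C,E,F}; column 3 has {A,B,C,E,F} — only D is left for (r6,c3).
row 5 has {B,C,D,E,F}; column 2 has {B,C,D,E,F} — only A is left for (r5,c2).

B C A F D E / F E B D C A / D B E C A F / A D C E F B / C A F B E D / E F D A B C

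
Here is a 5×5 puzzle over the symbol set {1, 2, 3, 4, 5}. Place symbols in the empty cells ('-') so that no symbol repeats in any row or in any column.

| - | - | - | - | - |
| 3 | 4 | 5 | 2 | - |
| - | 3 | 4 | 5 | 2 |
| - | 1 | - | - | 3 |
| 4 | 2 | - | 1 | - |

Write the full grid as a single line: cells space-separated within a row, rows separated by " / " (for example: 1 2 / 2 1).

At row 1, column 2: row 1 is empty so far; column 2 has {1,2,3,4}; that leaves 5.
At row 2, column 5: row 2 has {2,3,4,5}; column 5 has {2,3}; that leaves 1.
At row 3, column 1: row 3 has {2,3,4,5}; column 1 has {3,4}; that leaves 1.
At row 4, column 3: row 4 has {1,3}; column 3 has {4,5}; that leaves 2.
At row 4, column 4: row 4 has {1,2,3}; column 4 has {1,2,5}; that leaves 4.
At row 5, column 3: row 5 has {1,2,4}; column 3 has {2,4,5}; that leaves 3.
At row 5, column 5: row 5 has {1,2,3,4}; column 5 has {1,2,3}; that leaves 5.
At row 1, column 1: row 1 has {5}; column 1 has {1,3,4}; that leaves 2.
At row 1, column 3: row 1 has {2,5}; column 3 has {2,3,4,5}; that leaves 1.
At row 1, column 4: row 1 has {1,2,5}; column 4 has {1,2,4,5}; that leaves 3.
At row 1, column 5: row 1 has {1,2,3,5}; column 5 has {1,2,3,5}; that leaves 4.
At row 4, column 1: row 4 has {1,2,3,4}; column 1 has {1,2,3,4}; that leaves 5.

2 5 1 3 4 / 3 4 5 2 1 / 1 3 4 5 2 / 5 1 2 4 3 / 4 2 3 1 5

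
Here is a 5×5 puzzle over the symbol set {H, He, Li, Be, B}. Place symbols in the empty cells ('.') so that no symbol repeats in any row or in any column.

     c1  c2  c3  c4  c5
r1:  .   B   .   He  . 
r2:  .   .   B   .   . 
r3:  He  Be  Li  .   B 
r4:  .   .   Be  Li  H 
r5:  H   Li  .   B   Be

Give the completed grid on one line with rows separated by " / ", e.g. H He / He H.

At row 1, column 3: row 1 has {He,B}; column 3 has {Li,Be,B}; that leaves H.
At row 1, column 5: row 1 has {H,He,B}; column 5 has {H,Be,B}; that leaves Li.
At row 2, column 5: row 2 has {B}; column 5 has {H,Li,Be,B}; that leaves He.
At row 3, column 4: row 3 has {He,Li,Be,B}; column 4 has {He,Li,B}; that leaves H.
At row 4, column 1: row 4 has {H,Li,Be}; column 1 has {H,He}; that leaves B.
At row 4, column 2: row 4 has {H,Li,Be,B}; column 2 has {Li,Be,B}; that leaves He.
At row 5, column 3: row 5 has {H,Li,Be,B}; column 3 has {H,Li,Be,B}; that leaves He.
At row 1, column 1: row 1 has {H,He,Li,B}; column 1 has {H,He,B}; that leaves Be.
At row 2, column 1: row 2 has {He,B}; column 1 has {H,He,Be,B}; that leaves Li.
At row 2, column 2: row 2 has {He,Li,B}; column 2 has {He,Li,Be,B}; that leaves H.
At row 2, column 4: row 2 has {H,He,Li,B}; column 4 has {H,He,Li,B}; that leaves Be.

Be B H He Li / Li H B Be He / He Be Li H B / B He Be Li H / H Li He B Be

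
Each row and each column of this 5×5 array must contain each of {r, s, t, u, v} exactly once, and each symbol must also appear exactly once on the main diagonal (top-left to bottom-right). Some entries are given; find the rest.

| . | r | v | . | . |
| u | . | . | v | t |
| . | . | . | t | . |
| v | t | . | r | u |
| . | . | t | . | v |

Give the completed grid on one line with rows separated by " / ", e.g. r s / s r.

t r v u s / u s r v t / s v u t r / v t s r u / r u t s v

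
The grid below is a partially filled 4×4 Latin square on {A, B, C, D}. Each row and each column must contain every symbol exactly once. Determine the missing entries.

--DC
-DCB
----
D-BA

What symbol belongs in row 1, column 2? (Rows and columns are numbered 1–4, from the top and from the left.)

Cell (r2,c1): row 2 has {B,C,D}; column 1 has {D} → A.
Cell (r3,c3): row 3 is empty so far; column 3 has {B,C,D} → A.
Cell (r3,c4): row 3 has {A}; column 4 has {A,B,C} → D.
Cell (r4,c2): row 4 has {A,B,D}; column 2 has {D} → C.
Cell (r1,c1): row 1 has {C,D}; column 1 has {A,D} → B.
Cell (r1,c2): row 1 has {B,C,D}; column 2 has {C,D} → A.

A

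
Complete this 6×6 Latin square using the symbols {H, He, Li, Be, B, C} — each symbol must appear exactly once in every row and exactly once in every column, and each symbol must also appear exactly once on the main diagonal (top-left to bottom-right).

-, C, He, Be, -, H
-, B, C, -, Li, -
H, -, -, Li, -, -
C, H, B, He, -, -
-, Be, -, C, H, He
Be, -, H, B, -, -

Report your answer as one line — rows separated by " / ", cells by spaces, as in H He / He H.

Li C He Be B H / He B C H Li Be / H He Be Li C B / C H B He Be Li / B Be Li C H He / Be Li H B He C

(r1,c1) = Li
(r1,c5) = B
(r2,c1) = He
(r2,c4) = H
(r2,c6) = Be
(r3,c2) = He
(r3,c3) = Be
(r3,c5) = C
(r3,c6) = B
(r4,c5) = Be
(r4,c6) = Li
(r5,c1) = B
(r5,c3) = Li
(r6,c2) = Li
(r6,c5) = He
(r6,c6) = C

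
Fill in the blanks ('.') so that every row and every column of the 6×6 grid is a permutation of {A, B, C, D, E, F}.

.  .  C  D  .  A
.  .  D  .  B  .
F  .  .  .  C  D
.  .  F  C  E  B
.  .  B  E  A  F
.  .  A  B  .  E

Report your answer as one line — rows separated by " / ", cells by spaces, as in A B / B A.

B E C D F A / E A D F B C / F B E A C D / A D F C E B / D C B E A F / C F A B D E

(r1,c5): row 1 has {A,C,D}; column 5 has {A,B,C,E}, so it must be F.
(r2,c6): row 2 has {B,D}; column 6 has {A,B,D,E,F}, so it must be C.
(r3,c3): row 3 has {C,D,F}; column 3 has {A,B,C,D,F}, so it must be E.
(r3,c4): row 3 has {C,D,E,F}; column 4 has {B,C,D,E}, so it must be A.
(r6,c5): row 6 has {A,B,E}; column 5 has {A,B,C,E,F}, so it must be D.
(r2,c4): row 2 has {B,C,D}; column 4 has {A,B,C,D,E}, so it must be F.
(r3,c2): row 3 has {A,C,D,E,F}; column 2 is empty so far, so it must be B.
(r6,c1): row 6 has {A,B,D,E}; column 1 has {F}, so it must be C.
(r6,c2): row 6 has {A,B,C,D,E}; column 2 has {B}, so it must be F.
(r1,c2): row 1 has {A,C,D,F}; column 2 has {B,F}, so it must be E.
(r2,c2): row 2 has {B,C,D,F}; column 2 has {B,E,F}, so it must be A.
(r4,c2): row 4 has {B,C,E,F}; column 2 has {A,B,E,F}, so it must be D.
(r5,c1): row 5 has {A,B,E,F}; column 1 has {C,F}, so it must be D.
(r5,c2): row 5 has {A,B,D,E,F}; column 2 has {A,B,D,E,F}, so it must be C.
(r1,c1): row 1 has {A,C,D,E,F}; column 1 has {C,D,F}, so it must be B.
(r2,c1): row 2 has {A,B,C,D,F}; column 1 has {B,C,D,F}, so it must be E.
(r4,c1): row 4 has {B,C,D,E,F}; column 1 has {B,C,D,E,F}, so it must be A.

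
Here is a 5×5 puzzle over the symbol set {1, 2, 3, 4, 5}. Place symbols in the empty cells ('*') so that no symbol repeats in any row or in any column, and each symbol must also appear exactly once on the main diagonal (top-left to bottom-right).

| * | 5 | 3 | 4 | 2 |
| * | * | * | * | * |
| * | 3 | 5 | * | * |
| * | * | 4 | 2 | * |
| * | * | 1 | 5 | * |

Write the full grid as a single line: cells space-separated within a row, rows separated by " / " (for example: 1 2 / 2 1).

1 5 3 4 2 / 5 4 2 3 1 / 2 3 5 1 4 / 3 1 4 2 5 / 4 2 1 5 3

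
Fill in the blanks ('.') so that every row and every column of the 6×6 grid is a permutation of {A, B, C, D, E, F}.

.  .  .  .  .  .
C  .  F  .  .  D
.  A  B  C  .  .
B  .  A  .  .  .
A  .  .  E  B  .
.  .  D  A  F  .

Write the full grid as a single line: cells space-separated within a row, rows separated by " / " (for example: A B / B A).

D B E F C A / C E F B A D / F A B C D E / B F A D E C / A D C E B F / E C D A F B

row 2 has {C,D,F}; column 4 has {A,C,E} — only B is left for (r2,c4).
row 5 has {A,B,E}; column 3 has {A,B,D,F} — only C is left for (r5,c3).
row 5 has {A,B,C,E}; column 6 has {D} — only F is left for (r5,c6).
row 6 has {A,D,F}; column 1 has {A,B,C} — only E is left for (r6,c1).
row 1 is empty so far; column 3 has {A,B,C,D,F} — only E is left for (r1,c3).
row 2 has {B,C,D,F}; column 2 has {A} — only E is left for (r2,c2).
row 2 has {B,C,D,E,F}; column 5 has {B,F} — only A is left for (r2,c5).
row 3 has {A,B,C}; column 6 has {D,F} — only E is left for (r3,c6).
row 4 has {A,B}; column 6 has {D,E,F} — only C is left for (r4,c6).
row 5 has {A,B,C,E,F}; column 2 has {A,E} — only D is left for (r5,c2).
row 6 has {A,D,E,F}; column 6 has {C,D,E,F} — only B is left for (r6,c6).
row 1 has {E}; column 6 has {B,C,D,E,F} — only A is left for (r1,c6).
row 3 has {A,B,C,E}; column 5 has {A,B,F} — only D is left for (r3,c5).
row 4 has {A,B,C}; column 2 has {A,D,E} — only F is left for (r4,c2).
row 4 has {A,B,C,F}; column 4 has {A,B,C,E} — only D is left for (r4,c4).
row 4 has {A,B,C,D,F}; column 5 has {A,B,D,F} — only E is left for (r4,c5).
row 6 has {A,B,D,E,F}; column 2 has {A,D,E,F} — only C is left for (r6,c2).
row 1 has {A,E}; column 2 has {A,C,D,E,F} — only B is left for (r1,c2).
row 1 has {A,B,E}; column 4 has {A,B,C,D,E} — only F is left for (r1,c4).
row 1 has {A,B,E,F}; column 5 has {A,B,D,E,F} — only C is left for (r1,c5).
row 3 has {A,B,C,D,E}; column 1 has {A,B,C,E} — only F is left for (r3,c1).
row 1 has {A,B,C,E,F}; column 1 has {A,B,C,E,F} — only D is left for (r1,c1).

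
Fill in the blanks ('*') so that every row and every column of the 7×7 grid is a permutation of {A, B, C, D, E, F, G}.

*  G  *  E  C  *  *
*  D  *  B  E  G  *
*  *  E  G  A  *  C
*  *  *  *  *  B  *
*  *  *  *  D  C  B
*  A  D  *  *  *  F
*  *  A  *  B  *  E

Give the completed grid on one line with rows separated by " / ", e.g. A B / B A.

(r2,c7) = A
(r6,c4) = C
(r6,c5) = G
(r6,c6) = E
(r1,c7) = D
(r4,c5) = F
(r4,c7) = G
(r6,c1) = B
(r4,c3) = C
(r2,c3) = F
(r4,c2) = E
(r5,c2) = F
(r5,c3) = G
(r5,c4) = A
(r7,c2) = C
(r1,c3) = B
(r2,c1) = C
(r3,c2) = B
(r4,c4) = D
(r5,c1) = E
(r7,c4) = F
(r7,c6) = D
(r3,c6) = F
(r4,c1) = A
(r7,c1) = G
(r1,c1) = F
(r1,c6) = A
(r3,c1) = D

F G B E C A D / C D F B E G A / D B E G A F C / A E C D F B G / E F G A D C B / B A D C G E F / G C A F B D E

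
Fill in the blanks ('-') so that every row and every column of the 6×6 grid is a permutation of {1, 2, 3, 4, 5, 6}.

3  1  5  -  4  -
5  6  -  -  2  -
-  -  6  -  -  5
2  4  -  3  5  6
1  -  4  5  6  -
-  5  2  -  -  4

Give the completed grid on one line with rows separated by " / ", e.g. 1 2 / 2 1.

At row 1, column 6: row 1 has {1,3,4,5}; column 6 has {4,5,6}; that leaves 2.
At row 3, column 1: row 3 has {5,6}; column 1 has {1,2,3,5}; that leaves 4.
At row 4, column 3: row 4 has {2,3,4,5,6}; column 3 has {2,4,5,6}; that leaves 1.
At row 5, column 6: row 5 has {1,4,5,6}; column 6 has {2,4,5,6}; that leaves 3.
At row 6, column 1: row 6 has {2,4,5}; column 1 has {1,2,3,4,5}; that leaves 6.
At row 6, column 4: row 6 has {2,4,5,6}; column 4 has {3,5}; that leaves 1.
At row 6, column 5: row 6 has {1,2,4,5,6}; column 5 has {2,4,5,6}; that leaves 3.
At row 1, column 4: row 1 has {1,2,3,4,5}; column 4 has {1,3,5}; that leaves 6.
At row 2, column 3: row 2 has {2,5,6}; column 3 has {1,2,4,5,6}; that leaves 3.
At row 2, column 4: row 2 has {2,3,5,6}; column 4 has {1,3,5,6}; that leaves 4.
At row 2, column 6: row 2 has {2,3,4,5,6}; column 6 has {2,3,4,5,6}; that leaves 1.
At row 3, column 4: row 3 has {4,5,6}; column 4 has {1,3,4,5,6}; that leaves 2.
At row 3, column 5: row 3 has {2,4,5,6}; column 5 has {2,3,4,5,6}; that leaves 1.
At row 5, column 2: row 5 has {1,3,4,5,6}; column 2 has {1,4,5,6}; that leaves 2.
At row 3, column 2: row 3 has {1,2,4,5,6}; column 2 has {1,2,4,5,6}; that leaves 3.

3 1 5 6 4 2 / 5 6 3 4 2 1 / 4 3 6 2 1 5 / 2 4 1 3 5 6 / 1 2 4 5 6 3 / 6 5 2 1 3 4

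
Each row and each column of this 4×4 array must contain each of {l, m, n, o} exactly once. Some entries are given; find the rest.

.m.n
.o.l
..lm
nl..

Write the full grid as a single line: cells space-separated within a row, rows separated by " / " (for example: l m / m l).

l m o n / m o n l / o n l m / n l m o

Cell (r1,c3): row 1 has {m,n}; column 3 has {l} → o.
Cell (r2,c1): row 2 has {l,o}; column 1 has {n} → m.
Cell (r2,c3): row 2 has {l,m,o}; column 3 has {l,o} → n.
Cell (r3,c1): row 3 has {l,m}; column 1 has {m,n} → o.
Cell (r3,c2): row 3 has {l,m,o}; column 2 has {l,m,o} → n.
Cell (r4,c3): row 4 has {l,n}; column 3 has {l,n,o} → m.
Cell (r4,c4): row 4 has {l,m,n}; column 4 has {l,m,n} → o.
Cell (r1,c1): row 1 has {m,n,o}; column 1 has {m,n,o} → l.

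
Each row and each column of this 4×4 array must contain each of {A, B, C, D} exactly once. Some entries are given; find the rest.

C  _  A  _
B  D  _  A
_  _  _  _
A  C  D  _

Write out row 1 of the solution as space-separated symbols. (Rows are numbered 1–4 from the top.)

Cell (r1,c2): row 1 has {A,C}; column 2 has {C,D} → B.
Cell (r1,c4): row 1 has {A,B,C}; column 4 has {A} → D.

C B A D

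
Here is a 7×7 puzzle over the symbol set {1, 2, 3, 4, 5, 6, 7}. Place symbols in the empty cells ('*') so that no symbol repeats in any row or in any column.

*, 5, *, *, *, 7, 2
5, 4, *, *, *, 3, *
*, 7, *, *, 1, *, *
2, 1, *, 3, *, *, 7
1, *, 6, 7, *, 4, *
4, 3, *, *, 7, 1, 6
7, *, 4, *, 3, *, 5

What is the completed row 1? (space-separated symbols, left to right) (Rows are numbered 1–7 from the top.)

3 5 1 4 6 7 2

(r2,c7) = 1
(r4,c3) = 5
(r4,c6) = 6
(r5,c2) = 2
(r5,c5) = 5
(r5,c7) = 3
(r6,c3) = 2
(r6,c4) = 5
(r7,c2) = 6
(r7,c6) = 2
(r2,c3) = 7
(r3,c3) = 3
(r3,c6) = 5
(r3,c7) = 4
(r4,c5) = 4
(r7,c4) = 1
(r1,c3) = 1
(r1,c5) = 6
(r2,c5) = 2
(r3,c1) = 6
(r3,c4) = 2
(r1,c1) = 3
(r1,c4) = 4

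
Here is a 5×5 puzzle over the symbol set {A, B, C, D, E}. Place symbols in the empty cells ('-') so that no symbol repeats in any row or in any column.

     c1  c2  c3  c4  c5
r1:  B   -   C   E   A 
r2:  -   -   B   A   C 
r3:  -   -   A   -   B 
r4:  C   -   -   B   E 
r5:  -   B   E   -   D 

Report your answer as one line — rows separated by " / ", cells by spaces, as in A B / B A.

B D C E A / D E B A C / E C A D B / C A D B E / A B E C D

row 1 has {A,B,C,E}; column 2 has {B} — only D is left for (r1,c2).
row 2 has {A,B,C}; column 2 has {B,D} — only E is left for (r2,c2).
row 3 has {A,B}; column 2 has {B,D,E} — only C is left for (r3,c2).
row 3 has {A,B,C}; column 4 has {A,B,E} — only D is left for (r3,c4).
row 4 has {B,C,E}; column 2 has {B,C,D,E} — only A is left for (r4,c2).
row 4 has {A,B,C,E}; column 3 has {A,B,C,E} — only D is left for (r4,c3).
row 5 has {B,D,E}; column 1 has {B,C} — only A is left for (r5,c1).
row 5 has {A,B,D,E}; column 4 has {A,B,D,E} — only C is left for (r5,c4).
row 2 has {A,B,C,E}; column 1 has {A,B,C} — only D is left for (r2,c1).
row 3 has {A,B,C,D}; column 1 has {A,B,C,D} — only E is left for (r3,c1).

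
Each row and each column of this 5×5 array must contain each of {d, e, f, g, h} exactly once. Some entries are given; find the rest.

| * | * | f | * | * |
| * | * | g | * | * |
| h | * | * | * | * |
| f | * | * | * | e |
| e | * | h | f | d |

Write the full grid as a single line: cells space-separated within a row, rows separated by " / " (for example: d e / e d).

g d f e h / d e g h f / h f e d g / f h d g e / e g h f d

row 2 has {g}; column 1 has {e,f,h} — only d is left for (r2,c1).
row 4 has {e,f}; column 3 has {f,g,h} — only d is left for (r4,c3).
row 5 has {d,e,f,h}; column 2 is empty so far — only g is left for (r5,c2).
row 1 has {f}; column 1 has {d,e,f,h} — only g is left for (r1,c1).
row 1 has {f,g}; column 5 has {d,e} — only h is left for (r1,c5).
row 2 has {d,g}; column 5 has {d,e,h} — only f is left for (r2,c5).
row 3 has {h}; column 3 has {d,f,g,h} — only e is left for (r3,c3).
row 3 has {e,h}; column 5 has {d,e,f,h} — only g is left for (r3,c5).
row 4 has {d,e,f}; column 2 has {g} — only h is left for (r4,c2).
row 4 has {d,e,f,h}; column 4 has {f} — only g is left for (r4,c4).
row 2 has {d,f,g}; column 2 has {g,h} — only e is left for (r2,c2).
row 2 has {d,e,f,g}; column 4 has {f,g} — only h is left for (r2,c4).
row 3 has {e,g,h}; column 4 has {f,g,h} — only d is left for (r3,c4).
row 1 has {f,g,h}; column 2 has {e,g,h} — only d is left for (r1,c2).
row 1 has {d,f,g,h}; column 4 has {d,f,g,h} — only e is left for (r1,c4).
row 3 has {d,e,g,h}; column 2 has {d,e,g,h} — only f is left for (r3,c2).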